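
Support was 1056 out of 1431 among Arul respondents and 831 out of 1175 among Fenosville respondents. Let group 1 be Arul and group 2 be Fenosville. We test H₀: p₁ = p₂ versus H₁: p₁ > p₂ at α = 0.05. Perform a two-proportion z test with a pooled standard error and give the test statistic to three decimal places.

p̂₁ = 1056/1431 = 0.73795, p̂₂ = 831/1175 = 0.70723.
Pooled p̂ = (1056+831)/(1431+1175) = 1887/2606 = 0.72410.
SE = √(p̂(1−p̂)(1/n₁+1/n₂)) = √(0.72410·0.27590·0.00154988) = √(0.000309634) = 0.01760.
z = (0.73795 − 0.70723)/0.01760 = 0.03072/0.01760 = 1.745.
p-value = P(Z > 1.745) ≈ 0.0405; since p < α = 0.05, reject H₀.

z = 1.745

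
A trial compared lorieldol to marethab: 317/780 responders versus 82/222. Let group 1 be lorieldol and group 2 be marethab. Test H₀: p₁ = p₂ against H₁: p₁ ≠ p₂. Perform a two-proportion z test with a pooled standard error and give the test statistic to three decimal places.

z = 0.995

p̂₁ = 317/780 = 0.40641, p̂₂ = 82/222 = 0.36937.
Pooled p̂ = (317+82)/(780+222) = 399/1002 = 0.39820.
SE = √(0.239637 × 0.00578656) = 0.03724.
z = (0.40641 − 0.36937)/0.03724 = 0.03704/0.03724 = 0.995.
p-value = 2·P(Z > 0.995) ≈ 0.3199.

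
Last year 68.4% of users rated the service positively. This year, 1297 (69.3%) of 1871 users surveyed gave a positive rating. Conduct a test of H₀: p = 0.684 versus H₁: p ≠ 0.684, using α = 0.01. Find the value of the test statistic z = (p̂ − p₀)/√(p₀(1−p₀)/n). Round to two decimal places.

p̂ = 1297/1871 ≈ 0.6932.
Standard error under H₀: √(0.684×0.316/1871) = 0.0107.
z = (0.6932 − 0.684)/0.0107 = 0.0092/0.0107 = 0.86.
Two-sided p-value ≈ 2·Φ(−0.857) = 0.3914; since p > α = 0.01, fail to reject H₀.

z = 0.86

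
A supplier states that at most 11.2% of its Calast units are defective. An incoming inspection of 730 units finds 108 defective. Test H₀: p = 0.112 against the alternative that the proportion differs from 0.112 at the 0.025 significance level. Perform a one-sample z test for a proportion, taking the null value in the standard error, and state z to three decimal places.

z = 3.080

p̂ = 108/730 = 0.147945.
Under H₀, SE = √(0.112·0.888/730) = √(0.000136241) = 0.011672.
z = (0.147945 − 0.112)/0.011672 = 0.035945/0.011672 = 3.080.
p-value = 2·P(Z > 3.080) ≈ 0.0021; since p < α = 0.025, reject H₀.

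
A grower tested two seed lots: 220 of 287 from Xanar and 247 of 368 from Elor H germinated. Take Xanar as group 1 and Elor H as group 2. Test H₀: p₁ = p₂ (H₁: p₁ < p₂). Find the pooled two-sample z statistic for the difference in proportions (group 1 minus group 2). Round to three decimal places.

p̂₁ = 220/287 = 0.76655, p̂₂ = 247/368 = 0.67120.
Pooled p̂ = (220+247)/(287+368) = 467/655 = 0.71298.
SE = √(0.204641 × 0.00620171) = 0.03562.
z = (0.76655 − 0.67120)/0.03562 = 0.09535/0.03562 = 2.677.

z = 2.677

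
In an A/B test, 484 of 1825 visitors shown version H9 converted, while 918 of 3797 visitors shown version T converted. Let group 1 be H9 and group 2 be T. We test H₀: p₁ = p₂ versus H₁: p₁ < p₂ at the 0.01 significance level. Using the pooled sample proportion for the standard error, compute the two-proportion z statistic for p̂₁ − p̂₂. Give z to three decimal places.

p̂₁ = 484/1825 = 0.265205, p̂₂ = 918/3797 = 0.241770.
Pooled p̂ = (484+918)/(1825+3797) = 1402/5622 = 0.249377.
SE = √(p̂(1−p̂)(1/n₁+1/n₂)) = √(0.249377·0.750623·0.000811311) = √(0.000151868) = 0.012323.
z = (0.265205 − 0.241770)/0.012323 = 0.023435/0.012323 = 1.902.
p-value = P(Z < 1.902) ≈ 0.9714, so at α = 0.01 we fail to reject H₀.

z = 1.902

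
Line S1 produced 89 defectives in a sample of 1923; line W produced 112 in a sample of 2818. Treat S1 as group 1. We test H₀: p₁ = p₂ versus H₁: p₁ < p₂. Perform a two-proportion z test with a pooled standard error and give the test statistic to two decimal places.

z = 1.10

p̂₁ = 89/1923 ≈ 0.0463, p̂₂ = 112/2818 ≈ 0.0397.
Pooled p̂ = (89+112)/(1923+2818) = 201/4741 = 0.0424.
SE = √(0.0405987 × 0.000874882) = 0.0060.
z = (0.0463 − 0.0397)/0.0060 = 0.0066/0.0060 = 1.10.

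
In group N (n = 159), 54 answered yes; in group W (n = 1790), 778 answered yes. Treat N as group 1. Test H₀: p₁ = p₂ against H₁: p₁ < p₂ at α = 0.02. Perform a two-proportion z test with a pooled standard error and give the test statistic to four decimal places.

z = -2.3213

p̂₁ = 54/159 = 0.339623, p̂₂ = 778/1790 = 0.434637.
Pooled p̂ = (54+778)/(159+1790) = 832/1949 = 0.426886.
SE = √(p̂(1−p̂)(1/n₁+1/n₂)) = √(0.426886·0.573114·0.00684797) = √(0.00167538) = 0.040931.
z = (0.339623 − 0.434637)/0.040931 = -0.095014/0.040931 = -2.3213.
p-value = P(Z < -2.321) ≈ 0.0101, so at α = 0.02 we reject H₀.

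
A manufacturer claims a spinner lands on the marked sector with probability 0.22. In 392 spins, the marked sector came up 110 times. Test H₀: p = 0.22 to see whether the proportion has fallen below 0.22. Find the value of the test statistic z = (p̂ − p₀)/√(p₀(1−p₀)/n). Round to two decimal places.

z = 2.90

p̂ = 110/392 = 0.2806.
SE = √(p₀(1−p₀)/n) = √(0.1716/392) = 0.0209.
z = (0.2806 − 0.22)/0.0209 = 0.0606/0.0209 = 2.90.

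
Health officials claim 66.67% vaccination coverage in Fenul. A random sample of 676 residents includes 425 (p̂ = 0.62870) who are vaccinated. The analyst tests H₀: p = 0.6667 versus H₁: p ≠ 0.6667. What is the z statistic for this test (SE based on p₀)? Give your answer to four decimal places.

p̂ = 425/676 = 0.6286982.
SE = √(p₀(1−p₀)/n) = √(0.22221/676) = 0.0181305.
z = (0.6286982 − 0.6667)/0.0181305 = -0.0380018/0.0181305 = -2.0960.
Two-sided p-value ≈ 2·Φ(−2.096) = 0.0361.

z = -2.0960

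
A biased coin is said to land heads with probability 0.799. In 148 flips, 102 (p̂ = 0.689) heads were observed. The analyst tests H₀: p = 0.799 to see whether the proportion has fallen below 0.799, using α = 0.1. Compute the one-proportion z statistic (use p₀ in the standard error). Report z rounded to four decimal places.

p̂ = 102/148 = 0.6891892.
SE = √(p₀(1−p₀)/n) = √(0.1606/148) = 0.0329413.
z = (0.6891892 − 0.799)/0.0329413 = -0.1098108/0.0329413 = -3.3335.
p-value = P(Z < -3.334) ≈ 0.0004, so at α = 0.1 we reject H₀.

z = -3.3335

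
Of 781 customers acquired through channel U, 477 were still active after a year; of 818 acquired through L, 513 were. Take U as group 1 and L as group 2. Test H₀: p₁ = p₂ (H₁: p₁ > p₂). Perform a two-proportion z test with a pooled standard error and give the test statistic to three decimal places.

z = -0.674

p̂₁ = 477/781 = 0.61076, p̂₂ = 513/818 = 0.62714.
Pooled p̂ = (477+513)/(781+818) = 990/1599 = 0.61914.
SE = √(0.235806 × 0.0025029) = 0.02429.
z = (0.61076 − 0.62714)/0.02429 = -0.01638/0.02429 = -0.674.
p-value = P(Z > -0.674) ≈ 0.7500.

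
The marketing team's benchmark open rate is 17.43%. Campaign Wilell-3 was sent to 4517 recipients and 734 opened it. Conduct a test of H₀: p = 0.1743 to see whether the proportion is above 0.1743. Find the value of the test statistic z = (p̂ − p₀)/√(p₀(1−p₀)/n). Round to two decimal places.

z = -2.09

p̂ = 734/4517 = 0.16250.
SE = √(p₀(1−p₀)/n) = √(0.14392/4517) = 0.00564.
z = (0.16250 − 0.1743)/0.00564 = -0.01180/0.00564 = -2.09.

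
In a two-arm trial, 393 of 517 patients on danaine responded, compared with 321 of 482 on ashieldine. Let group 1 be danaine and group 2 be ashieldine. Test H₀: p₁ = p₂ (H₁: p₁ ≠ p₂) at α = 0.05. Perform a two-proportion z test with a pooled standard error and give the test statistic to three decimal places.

p̂₁ = 393/517 = 0.76015, p̂₂ = 321/482 = 0.66598.
Pooled p̂ = (393+321)/(517+482) = 714/999 = 0.71471.
SE = √(0.203898 × 0.00400892) = 0.02859.
z = (0.76015 − 0.66598)/0.02859 = 0.09417/0.02859 = 3.294.
p-value = 2·P(Z > 3.294) ≈ 0.0010, so at α = 0.05 we reject H₀.

z = 3.294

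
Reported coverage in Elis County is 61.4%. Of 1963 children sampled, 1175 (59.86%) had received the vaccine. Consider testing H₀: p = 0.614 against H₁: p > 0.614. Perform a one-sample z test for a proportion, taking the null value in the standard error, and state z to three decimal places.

p̂ = 1175/1963 = 0.59857.
Standard error under H₀: √(0.614×0.386/1963) = 0.01099.
z = (0.59857 − 0.614)/0.01099 = -0.01543/0.01099 = -1.404.
p-value = P(Z > -1.404) ≈ 0.9198.

z = -1.404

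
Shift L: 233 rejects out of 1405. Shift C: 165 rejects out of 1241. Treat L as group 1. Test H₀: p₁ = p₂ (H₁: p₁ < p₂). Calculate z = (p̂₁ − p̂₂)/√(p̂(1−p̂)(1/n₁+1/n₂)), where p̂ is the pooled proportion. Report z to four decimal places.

p̂₁ = 233/1405 ≈ 0.165836, p̂₂ = 165/1241 ≈ 0.132957.
Pooled p̂ = (233+165)/(1405+1241) = 398/2646 = 0.150416.
SE = √(p̂(1−p̂)(1/n₁+1/n₂)) = √(0.150416·0.849584·0.00151755) = √(0.000193928) = 0.013926.
z = (0.165836 − 0.132957)/0.013926 = 0.032879/0.013926 = 2.3610.

z = 2.3610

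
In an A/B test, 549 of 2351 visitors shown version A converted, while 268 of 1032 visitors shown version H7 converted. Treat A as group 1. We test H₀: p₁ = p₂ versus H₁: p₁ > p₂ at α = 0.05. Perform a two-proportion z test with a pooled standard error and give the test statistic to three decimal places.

p̂₁ = 549/2351 = 0.23352, p̂₂ = 268/1032 = 0.25969.
Pooled p̂ = (549+268)/(2351+1032) = 817/3383 = 0.24150.
SE = √(0.183179 × 0.00139434) = 0.01598.
z = (0.23352 − 0.25969)/0.01598 = -0.02617/0.01598 = -1.638.
p-value = P(Z > -1.638) ≈ 0.9493; since p > α = 0.05, fail to reject H₀.

z = -1.638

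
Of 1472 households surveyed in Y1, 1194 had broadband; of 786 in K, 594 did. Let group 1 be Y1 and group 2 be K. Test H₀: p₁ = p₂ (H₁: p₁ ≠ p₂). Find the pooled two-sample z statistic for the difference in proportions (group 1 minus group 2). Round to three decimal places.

z = 3.090

p̂₁ = 1194/1472 = 0.811141, p̂₂ = 594/786 = 0.755725.
Pooled p̂ = (1194+594)/(1472+786) = 1788/2258 = 0.791851.
SE = √(p̂(1−p̂)(1/n₁+1/n₂)) = √(0.791851·0.208149·0.00195161) = √(0.00032167) = 0.017935.
z = (0.811141 − 0.755725)/0.017935 = 0.055416/0.017935 = 3.090.
p-value = 2·P(Z > 3.090) ≈ 0.0020.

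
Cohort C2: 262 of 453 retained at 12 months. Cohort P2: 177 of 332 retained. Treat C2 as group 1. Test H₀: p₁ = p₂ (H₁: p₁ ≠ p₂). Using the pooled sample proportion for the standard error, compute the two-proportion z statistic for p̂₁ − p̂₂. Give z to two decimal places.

z = 1.26

p̂₁ = 262/453 = 0.5784, p̂₂ = 177/332 = 0.5331.
Pooled p̂ = (262+177)/(453+332) = 439/785 = 0.5592.
SE = √(p̂(1−p̂)(1/n₁+1/n₂)) = √(0.5592·0.4408·0.00521955) = √(0.00128657) = 0.0359.
z = (0.5784 − 0.5331)/0.0359 = 0.0453/0.0359 = 1.26.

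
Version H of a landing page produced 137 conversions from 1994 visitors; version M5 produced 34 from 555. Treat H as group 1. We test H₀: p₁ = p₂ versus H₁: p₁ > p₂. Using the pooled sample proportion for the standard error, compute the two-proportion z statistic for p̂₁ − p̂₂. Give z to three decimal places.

p̂₁ = 137/1994 = 0.06871, p̂₂ = 34/555 = 0.06126.
Pooled p̂ = (137+34)/(1994+555) = 171/2549 = 0.06709.
SE = √(0.0625847 × 0.00230331) = 0.01201.
z = (0.06871 − 0.06126)/0.01201 = 0.00745/0.01201 = 0.620.
p-value = P(Z > 0.620) ≈ 0.2676.

z = 0.620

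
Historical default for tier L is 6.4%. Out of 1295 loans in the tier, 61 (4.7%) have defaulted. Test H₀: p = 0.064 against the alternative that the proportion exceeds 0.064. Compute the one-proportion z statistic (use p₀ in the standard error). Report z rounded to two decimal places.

p̂ = 61/1295 = 0.047104.
Standard error under H₀: √(0.064×0.936/1295) = 0.006801.
z = (0.047104 − 0.064)/0.006801 = -0.016896/0.006801 = -2.48.

z = -2.48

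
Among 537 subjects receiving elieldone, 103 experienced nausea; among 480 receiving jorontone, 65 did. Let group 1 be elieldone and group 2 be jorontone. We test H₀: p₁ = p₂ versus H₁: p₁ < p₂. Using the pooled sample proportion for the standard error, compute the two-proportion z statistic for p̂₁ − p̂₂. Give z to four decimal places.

z = 2.4175

p̂₁ = 103/537 ≈ 0.1918063, p̂₂ = 65/480 ≈ 0.1354167.
Pooled p̂ = (103+65)/(537+480) = 168/1017 = 0.1651917.
SE = √(0.137903 × 0.00394553) = 0.0233260.
z = (0.1918063 − 0.1354167)/0.0233260 = 0.0563896/0.0233260 = 2.4175.
p-value = P(Z < 2.417) ≈ 0.9922.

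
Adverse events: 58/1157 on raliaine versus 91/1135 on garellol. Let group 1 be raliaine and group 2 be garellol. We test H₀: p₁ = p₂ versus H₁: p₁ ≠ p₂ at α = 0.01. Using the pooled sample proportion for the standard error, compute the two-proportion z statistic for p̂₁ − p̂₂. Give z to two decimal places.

p̂₁ = 58/1157 ≈ 0.0501, p̂₂ = 91/1135 ≈ 0.0802.
Pooled p̂ = (58+91)/(1157+1135) = 149/2292 = 0.0650.
SE = √(0.0607826 × 0.00174536) = 0.0103.
z = (0.0501 − 0.0802)/0.0103 = -0.0301/0.0103 = -2.92.
Two-sided p-value ≈ 2·Φ(−2.917) = 0.0035; since p < α = 0.01, reject H₀.

z = -2.92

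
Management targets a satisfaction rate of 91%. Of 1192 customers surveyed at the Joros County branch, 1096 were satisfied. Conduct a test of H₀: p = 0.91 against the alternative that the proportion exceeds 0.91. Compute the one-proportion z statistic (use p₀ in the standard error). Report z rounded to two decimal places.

p̂ = 1096/1192 = 0.9195.
SE = √(p₀(1−p₀)/n) = √(0.0819/1192) = 0.0083.
z = (0.9195 − 0.91)/0.0083 = 0.0095/0.0083 = 1.14.

z = 1.14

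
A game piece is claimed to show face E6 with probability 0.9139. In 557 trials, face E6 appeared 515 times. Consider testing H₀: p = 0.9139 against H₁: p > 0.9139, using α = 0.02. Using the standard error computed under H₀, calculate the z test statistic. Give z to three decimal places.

p̂ = 515/557 ≈ 0.92460.
Standard error under H₀: √(0.9139×0.0861/557) = 0.01189.
z = (0.92460 − 0.9139)/0.01189 = 0.01070/0.01189 = 0.900.
p-value = P(Z > 0.900) ≈ 0.1841; since p > α = 0.02, fail to reject H₀.

z = 0.900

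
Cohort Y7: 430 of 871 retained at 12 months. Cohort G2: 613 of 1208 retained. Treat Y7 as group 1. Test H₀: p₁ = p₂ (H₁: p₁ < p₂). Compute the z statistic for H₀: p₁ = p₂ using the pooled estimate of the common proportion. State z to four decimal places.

p̂₁ = 430/871 = 0.493685, p̂₂ = 613/1208 = 0.507450.
Pooled p̂ = (430+613)/(871+1208) = 1043/2079 = 0.501684.
SE = √(0.249997 × 0.00197592) = 0.022226.
z = (0.493685 − 0.507450)/0.022226 = -0.013765/0.022226 = -0.6193.

z = -0.6193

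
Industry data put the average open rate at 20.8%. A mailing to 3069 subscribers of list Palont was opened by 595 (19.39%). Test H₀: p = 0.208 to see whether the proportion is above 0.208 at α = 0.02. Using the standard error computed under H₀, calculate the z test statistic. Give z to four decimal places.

p̂ = 595/3069 = 0.1938742.
SE = √(p₀(1−p₀)/n) = √(0.16474/3069) = 0.0073265.
z = (0.1938742 − 0.208)/0.0073265 = -0.0141258/0.0073265 = -1.9280.
p-value = P(Z > -1.928) ≈ 0.9731, so at α = 0.02 we fail to reject H₀.

z = -1.9280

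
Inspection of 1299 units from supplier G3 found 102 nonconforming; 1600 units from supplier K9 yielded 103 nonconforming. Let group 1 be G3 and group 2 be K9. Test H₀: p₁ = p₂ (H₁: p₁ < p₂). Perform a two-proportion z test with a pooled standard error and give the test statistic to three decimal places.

z = 1.478

p̂₁ = 102/1299 = 0.07852, p̂₂ = 103/1600 = 0.06438.
Pooled p̂ = (102+103)/(1299+1600) = 205/2899 = 0.07071.
SE = √(0.0657136 × 0.00139482) = 0.00957.
z = (0.07852 − 0.06438)/0.00957 = 0.01414/0.00957 = 1.478.
p-value = P(Z < 1.478) ≈ 0.9303.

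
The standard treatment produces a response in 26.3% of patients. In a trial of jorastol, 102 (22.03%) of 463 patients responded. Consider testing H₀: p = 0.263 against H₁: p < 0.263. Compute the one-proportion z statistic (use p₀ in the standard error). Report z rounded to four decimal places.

p̂ = 102/463 ≈ 0.220302.
SE = √(p₀(1−p₀)/n) = √(0.19383/463) = 0.020461.
z = (0.220302 − 0.263)/0.020461 = -0.042698/0.020461 = -2.0868.

z = -2.0868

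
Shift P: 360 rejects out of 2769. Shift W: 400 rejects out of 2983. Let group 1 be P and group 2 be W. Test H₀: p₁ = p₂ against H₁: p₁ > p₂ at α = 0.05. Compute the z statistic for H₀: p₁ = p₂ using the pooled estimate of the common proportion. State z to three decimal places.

p̂₁ = 360/2769 = 0.130011, p̂₂ = 400/2983 = 0.134093.
Pooled p̂ = (360+400)/(2769+2983) = 760/5752 = 0.132128.
SE = √(p̂(1−p̂)(1/n₁+1/n₂)) = √(0.132128·0.867872·0.000696374) = √(7.98533e-05) = 0.008936.
z = (0.130011 − 0.134093)/0.008936 = -0.004082/0.008936 = -0.457.
p-value = P(Z > -0.457) ≈ 0.6761. With α = 0.05, fail to reject H₀.

z = -0.457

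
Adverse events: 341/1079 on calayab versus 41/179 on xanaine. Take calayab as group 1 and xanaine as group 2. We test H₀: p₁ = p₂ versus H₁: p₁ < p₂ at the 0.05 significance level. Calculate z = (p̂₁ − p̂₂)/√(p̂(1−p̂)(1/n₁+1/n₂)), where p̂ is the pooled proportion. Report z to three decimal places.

z = 2.344

p̂₁ = 341/1079 ≈ 0.31603, p̂₂ = 41/179 ≈ 0.22905.
Pooled p̂ = (341+41)/(1079+179) = 382/1258 = 0.30366.
SE = √(0.211449 × 0.00651338) = 0.03711.
z = (0.31603 − 0.22905)/0.03711 = 0.08698/0.03711 = 2.344.
p-value = P(Z < 2.344) ≈ 0.9905; since p > α = 0.05, fail to reject H₀.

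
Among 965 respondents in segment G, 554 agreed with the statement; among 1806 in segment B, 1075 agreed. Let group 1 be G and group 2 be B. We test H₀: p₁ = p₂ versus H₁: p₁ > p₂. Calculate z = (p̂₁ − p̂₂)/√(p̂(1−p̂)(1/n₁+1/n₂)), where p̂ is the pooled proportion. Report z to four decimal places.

p̂₁ = 554/965 = 0.574093, p̂₂ = 1075/1806 = 0.595238.
Pooled p̂ = (554+1075)/(965+1806) = 1629/2771 = 0.587874.
SE = √(p̂(1−p̂)(1/n₁+1/n₂)) = √(0.587874·0.412126·0.00158998) = √(0.000385217) = 0.019627.
z = (0.574093 − 0.595238)/0.019627 = -0.021145/0.019627 = -1.0773.

z = -1.0773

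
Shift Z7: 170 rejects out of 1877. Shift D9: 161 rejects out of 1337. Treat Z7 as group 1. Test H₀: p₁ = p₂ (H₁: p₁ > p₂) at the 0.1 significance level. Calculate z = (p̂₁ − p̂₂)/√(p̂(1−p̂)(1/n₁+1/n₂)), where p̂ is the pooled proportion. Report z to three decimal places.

p̂₁ = 170/1877 ≈ 0.09057, p̂₂ = 161/1337 ≈ 0.12042.
Pooled p̂ = (170+161)/(1877+1337) = 331/3214 = 0.10299.
SE = √(0.0923806 × 0.00128071) = 0.01088.
z = (0.09057 − 0.12042)/0.01088 = -0.02985/0.01088 = -2.744.
p-value = P(Z > -2.744) ≈ 0.9970, so at α = 0.1 we fail to reject H₀.

z = -2.744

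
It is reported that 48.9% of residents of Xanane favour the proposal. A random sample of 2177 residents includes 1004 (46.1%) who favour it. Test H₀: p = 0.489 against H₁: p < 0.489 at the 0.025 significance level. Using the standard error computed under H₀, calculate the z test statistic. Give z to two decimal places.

p̂ = 1004/2177 ≈ 0.4612.
SE = √(p₀(1−p₀)/n) = √(0.24988/2177) = 0.0107.
z = (0.4612 − 0.489)/0.0107 = -0.0278/0.0107 = -2.60.
p-value = P(Z < -2.596) ≈ 0.0047, so at α = 0.025 we reject H₀.

z = -2.60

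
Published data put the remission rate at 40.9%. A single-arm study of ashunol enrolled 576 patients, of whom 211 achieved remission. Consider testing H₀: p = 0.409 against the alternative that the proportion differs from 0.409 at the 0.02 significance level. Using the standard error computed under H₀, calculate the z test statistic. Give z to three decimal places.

z = -2.083

p̂ = 211/576 = 0.36632.
SE = √(p₀(1−p₀)/n) = √(0.24172/576) = 0.02049.
z = (0.36632 − 0.409)/0.02049 = -0.04268/0.02049 = -2.083.
Two-sided p-value ≈ 2·Φ(−2.083) = 0.0372. With α = 0.02, fail to reject H₀.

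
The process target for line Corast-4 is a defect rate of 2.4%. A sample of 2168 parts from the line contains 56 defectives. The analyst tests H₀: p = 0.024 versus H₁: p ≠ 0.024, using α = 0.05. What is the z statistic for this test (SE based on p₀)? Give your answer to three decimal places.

p̂ = 56/2168 ≈ 0.025830.
Standard error under H₀: √(0.024×0.976/2168) = 0.003287.
z = (0.025830 − 0.024)/0.003287 = 0.001830/0.003287 = 0.557.
Two-sided p-value ≈ 2·Φ(−0.557) = 0.5777, so at α = 0.05 we fail to reject H₀.

z = 0.557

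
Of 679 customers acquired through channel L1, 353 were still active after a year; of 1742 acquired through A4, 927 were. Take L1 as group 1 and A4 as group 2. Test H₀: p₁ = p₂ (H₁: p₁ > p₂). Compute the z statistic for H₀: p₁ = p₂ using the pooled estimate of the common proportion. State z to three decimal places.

z = -0.543

p̂₁ = 353/679 ≈ 0.51988, p̂₂ = 927/1742 ≈ 0.53215.
Pooled p̂ = (353+927)/(679+1742) = 1280/2421 = 0.52871.
SE = √(0.249176 × 0.00204681) = 0.02258.
z = (0.51988 − 0.53215)/0.02258 = -0.01227/0.02258 = -0.543.
p-value = P(Z > -0.543) ≈ 0.7065.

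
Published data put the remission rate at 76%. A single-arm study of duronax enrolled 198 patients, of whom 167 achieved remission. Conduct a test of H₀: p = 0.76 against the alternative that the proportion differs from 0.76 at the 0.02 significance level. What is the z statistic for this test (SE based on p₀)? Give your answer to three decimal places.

z = 2.749

p̂ = 167/198 ≈ 0.84343.
SE = √(p₀(1−p₀)/n) = √(0.1824/198) = 0.03035.
z = (0.84343 − 0.76)/0.03035 = 0.08343/0.03035 = 2.749.
Two-sided p-value ≈ 2·Φ(−2.749) = 0.0060, so at α = 0.02 we reject H₀.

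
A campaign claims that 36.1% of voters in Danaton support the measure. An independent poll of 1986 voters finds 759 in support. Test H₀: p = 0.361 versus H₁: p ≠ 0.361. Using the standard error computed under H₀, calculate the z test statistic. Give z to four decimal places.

z = 1.9648

p̂ = 759/1986 ≈ 0.382175.
SE = √(p₀(1−p₀)/n) = √(0.23068/1986) = 0.010777.
z = (0.382175 − 0.361)/0.010777 = 0.021175/0.010777 = 1.9648.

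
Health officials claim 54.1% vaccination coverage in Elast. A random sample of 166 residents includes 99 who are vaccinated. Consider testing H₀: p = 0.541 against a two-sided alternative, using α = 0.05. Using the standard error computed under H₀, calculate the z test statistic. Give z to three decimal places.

p̂ = 99/166 = 0.59639.
SE = √(p₀(1−p₀)/n) = √(0.24832/166) = 0.03868.
z = (0.59639 − 0.541)/0.03868 = 0.05539/0.03868 = 1.432.
p-value = 2·P(Z > 1.432) ≈ 0.1521, so at α = 0.05 we fail to reject H₀.

z = 1.432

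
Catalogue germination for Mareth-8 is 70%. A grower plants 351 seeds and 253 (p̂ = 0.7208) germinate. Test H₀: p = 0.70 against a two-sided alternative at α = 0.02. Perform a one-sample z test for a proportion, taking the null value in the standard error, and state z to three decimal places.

z = 0.850

p̂ = 253/351 ≈ 0.72080.
Under H₀, SE = √(0.7·0.3/351) = √(0.000598291) = 0.02446.
z = (0.72080 − 0.7)/0.02446 = 0.02080/0.02446 = 0.850.
p-value = 2·P(Z > 0.850) ≈ 0.3952. With α = 0.02, fail to reject H₀.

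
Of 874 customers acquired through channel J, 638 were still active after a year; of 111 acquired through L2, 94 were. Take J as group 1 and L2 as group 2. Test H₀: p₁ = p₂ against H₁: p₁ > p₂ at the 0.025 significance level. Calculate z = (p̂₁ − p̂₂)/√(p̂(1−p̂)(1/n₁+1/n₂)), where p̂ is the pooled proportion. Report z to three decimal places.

z = -2.655

p̂₁ = 638/874 ≈ 0.72998, p̂₂ = 94/111 ≈ 0.84685.
Pooled p̂ = (638+94)/(874+111) = 732/985 = 0.74315.
SE = √(p̂(1−p̂)(1/n₁+1/n₂)) = √(0.74315·0.25685·0.0101532) = √(0.00193803) = 0.04402.
z = (0.72998 − 0.84685)/0.04402 = -0.11687/0.04402 = -2.655.
p-value = P(Z > -2.655) ≈ 0.9960; since p > α = 0.025, fail to reject H₀.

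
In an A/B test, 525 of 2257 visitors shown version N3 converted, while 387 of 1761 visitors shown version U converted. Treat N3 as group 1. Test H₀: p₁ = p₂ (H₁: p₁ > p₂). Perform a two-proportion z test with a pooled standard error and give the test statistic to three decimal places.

z = 0.965

p̂₁ = 525/2257 ≈ 0.23261, p̂₂ = 387/1761 ≈ 0.21976.
Pooled p̂ = (525+387)/(2257+1761) = 912/4018 = 0.22698.
SE = √(0.175459 × 0.00101093) = 0.01332.
z = (0.23261 − 0.21976)/0.01332 = 0.01285/0.01332 = 0.965.
p-value = P(Z > 0.965) ≈ 0.1673.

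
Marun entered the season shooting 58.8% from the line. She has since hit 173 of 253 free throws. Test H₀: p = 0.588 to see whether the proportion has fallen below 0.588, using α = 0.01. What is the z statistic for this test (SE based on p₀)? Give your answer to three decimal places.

z = 3.096

p̂ = 173/253 = 0.68379.
Under H₀, SE = √(0.588·0.412/253) = √(0.000957534) = 0.03094.
z = (0.68379 − 0.588)/0.03094 = 0.09579/0.03094 = 3.096.
p-value = P(Z < 3.096) ≈ 0.9990. With α = 0.01, fail to reject H₀.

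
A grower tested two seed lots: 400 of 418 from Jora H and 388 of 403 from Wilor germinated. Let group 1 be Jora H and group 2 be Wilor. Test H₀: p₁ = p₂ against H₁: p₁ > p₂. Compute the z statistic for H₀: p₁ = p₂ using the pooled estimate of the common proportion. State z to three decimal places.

z = -0.426

p̂₁ = 400/418 = 0.95694, p̂₂ = 388/403 = 0.96278.
Pooled p̂ = (400+388)/(418+403) = 788/821 = 0.95981.
SE = √(0.0385793 × 0.00487373) = 0.01371.
z = (0.95694 − 0.96278)/0.01371 = -0.00584/0.01371 = -0.426.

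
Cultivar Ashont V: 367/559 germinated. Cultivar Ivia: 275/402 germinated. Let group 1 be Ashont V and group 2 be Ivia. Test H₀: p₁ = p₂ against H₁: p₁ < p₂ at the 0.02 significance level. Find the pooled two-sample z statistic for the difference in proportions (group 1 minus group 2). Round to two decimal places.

z = -0.89

p̂₁ = 367/559 ≈ 0.65653, p̂₂ = 275/402 ≈ 0.68408.
Pooled p̂ = (367+275)/(559+402) = 642/961 = 0.66805.
SE = √(0.221758 × 0.00427647) = 0.03080.
z = (0.65653 − 0.68408)/0.03080 = -0.02755/0.03080 = -0.89.
p-value = P(Z < -0.895) ≈ 0.1855. With α = 0.02, fail to reject H₀.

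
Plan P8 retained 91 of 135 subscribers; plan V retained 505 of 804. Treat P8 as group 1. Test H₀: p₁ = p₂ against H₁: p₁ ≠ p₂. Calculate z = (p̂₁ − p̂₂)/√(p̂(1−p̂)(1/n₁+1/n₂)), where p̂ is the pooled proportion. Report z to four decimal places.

p̂₁ = 91/135 ≈ 0.674074, p̂₂ = 505/804 ≈ 0.628109.
Pooled p̂ = (91+505)/(135+804) = 596/939 = 0.634718.
SE = √(p̂(1−p̂)(1/n₁+1/n₂)) = √(0.634718·0.365282·0.00865119) = √(0.00200579) = 0.044786.
z = (0.674074 − 0.628109)/0.044786 = 0.045965/0.044786 = 1.0263.

z = 1.0263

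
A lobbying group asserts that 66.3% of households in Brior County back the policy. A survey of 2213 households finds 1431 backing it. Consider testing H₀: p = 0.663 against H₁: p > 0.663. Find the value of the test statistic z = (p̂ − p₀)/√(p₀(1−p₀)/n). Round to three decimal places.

z = -1.629

p̂ = 1431/2213 ≈ 0.64663.
SE = √(p₀(1−p₀)/n) = √(0.22343/2213) = 0.01005.
z = (0.64663 − 0.663)/0.01005 = -0.01637/0.01005 = -1.629.
p-value = P(Z > -1.629) ≈ 0.9483.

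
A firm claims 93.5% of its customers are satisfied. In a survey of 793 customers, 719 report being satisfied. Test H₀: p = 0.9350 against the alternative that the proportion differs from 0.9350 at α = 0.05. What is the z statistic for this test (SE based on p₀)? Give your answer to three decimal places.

z = -3.235

p̂ = 719/793 = 0.906683.
Under H₀, SE = √(0.935·0.065/793) = √(7.66393e-05) = 0.008754.
z = (0.906683 − 0.935)/0.008754 = -0.028317/0.008754 = -3.235.
p-value = 2·P(Z > 3.235) ≈ 0.0012, so at α = 0.05 we reject H₀.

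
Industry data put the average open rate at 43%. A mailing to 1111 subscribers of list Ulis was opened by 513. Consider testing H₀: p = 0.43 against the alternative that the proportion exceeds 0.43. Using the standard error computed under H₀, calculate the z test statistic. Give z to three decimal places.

p̂ = 513/1111 ≈ 0.461746.
Standard error under H₀: √(0.43×0.57/1111) = 0.014853.
z = (0.461746 − 0.43)/0.014853 = 0.031746/0.014853 = 2.137.

z = 2.137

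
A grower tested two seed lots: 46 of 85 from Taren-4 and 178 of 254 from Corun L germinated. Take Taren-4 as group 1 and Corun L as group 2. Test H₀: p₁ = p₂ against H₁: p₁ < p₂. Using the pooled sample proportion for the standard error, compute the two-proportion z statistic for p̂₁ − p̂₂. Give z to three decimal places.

z = -2.690

p̂₁ = 46/85 ≈ 0.54118, p̂₂ = 178/254 ≈ 0.70079.
Pooled p̂ = (46+178)/(85+254) = 224/339 = 0.66077.
SE = √(0.224154 × 0.0157017) = 0.05933.
z = (0.54118 − 0.70079)/0.05933 = -0.15961/0.05933 = -2.690.
p-value = P(Z < -2.690) ≈ 0.0036.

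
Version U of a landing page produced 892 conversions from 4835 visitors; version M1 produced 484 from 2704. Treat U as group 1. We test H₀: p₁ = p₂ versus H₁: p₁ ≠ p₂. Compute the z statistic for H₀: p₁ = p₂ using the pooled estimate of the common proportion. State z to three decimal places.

z = 0.592

p̂₁ = 892/4835 ≈ 0.184488, p̂₂ = 484/2704 ≈ 0.178994.
Pooled p̂ = (892+484)/(4835+2704) = 1376/7539 = 0.182518.
SE = √(p̂(1−p̂)(1/n₁+1/n₂)) = √(0.182518·0.817482·0.000576648) = √(8.60387e-05) = 0.009276.
z = (0.184488 − 0.178994)/0.009276 = 0.005494/0.009276 = 0.592.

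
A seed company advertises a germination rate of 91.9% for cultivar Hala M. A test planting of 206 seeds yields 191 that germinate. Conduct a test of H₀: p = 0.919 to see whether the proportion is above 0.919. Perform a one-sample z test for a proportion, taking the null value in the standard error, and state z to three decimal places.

z = 0.431

p̂ = 191/206 = 0.927184.
Standard error under H₀: √(0.919×0.081/206) = 0.019009.
z = (0.927184 − 0.919)/0.019009 = 0.008184/0.019009 = 0.431.
p-value = P(Z > 0.431) ≈ 0.3334.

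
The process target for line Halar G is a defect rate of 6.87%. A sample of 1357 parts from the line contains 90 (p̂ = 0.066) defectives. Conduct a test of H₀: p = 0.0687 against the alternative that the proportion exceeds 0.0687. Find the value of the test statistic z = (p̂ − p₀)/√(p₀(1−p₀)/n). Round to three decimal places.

z = -0.346

p̂ = 90/1357 = 0.06632.
SE = √(p₀(1−p₀)/n) = √(0.06398/1357) = 0.00687.
z = (0.06632 − 0.0687)/0.00687 = -0.00238/0.00687 = -0.346.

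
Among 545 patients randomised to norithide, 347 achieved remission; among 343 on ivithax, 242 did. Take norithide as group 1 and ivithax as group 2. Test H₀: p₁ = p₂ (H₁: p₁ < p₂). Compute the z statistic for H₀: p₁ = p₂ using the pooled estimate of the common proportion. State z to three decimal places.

p̂₁ = 347/545 ≈ 0.63670, p̂₂ = 242/343 ≈ 0.70554.
Pooled p̂ = (347+242)/(545+343) = 589/888 = 0.66329.
SE = √(0.223337 × 0.00475031) = 0.03257.
z = (0.63670 − 0.70554)/0.03257 = -0.06884/0.03257 = -2.114.

z = -2.114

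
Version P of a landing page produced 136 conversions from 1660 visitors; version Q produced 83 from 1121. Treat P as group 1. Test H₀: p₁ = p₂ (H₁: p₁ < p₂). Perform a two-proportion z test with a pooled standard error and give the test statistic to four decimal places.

p̂₁ = 136/1660 = 0.0819277, p̂₂ = 83/1121 = 0.0740410.
Pooled p̂ = (136+83)/(1660+1121) = 219/2781 = 0.0787487.
SE = √(0.0725473 × 0.00149447) = 0.0104125.
z = (0.0819277 − 0.0740410)/0.0104125 = 0.0078867/0.0104125 = 0.7574.
p-value = P(Z < 0.757) ≈ 0.7756.

z = 0.7574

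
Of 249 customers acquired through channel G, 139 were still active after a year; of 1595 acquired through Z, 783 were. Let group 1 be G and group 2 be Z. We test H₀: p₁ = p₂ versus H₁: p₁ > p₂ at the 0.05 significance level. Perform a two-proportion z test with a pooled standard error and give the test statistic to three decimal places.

p̂₁ = 139/249 = 0.55823, p̂₂ = 783/1595 = 0.49091.
Pooled p̂ = (139+783)/(249+1595) = 922/1844 = 0.50000.
SE = √(p̂(1−p̂)(1/n₁+1/n₂)) = √(0.50000·0.50000·0.00464302) = √(0.00116076) = 0.03407.
z = (0.55823 − 0.49091)/0.03407 = 0.06732/0.03407 = 1.976.
p-value = P(Z > 1.976) ≈ 0.0241; since p < α = 0.05, reject H₀.

z = 1.976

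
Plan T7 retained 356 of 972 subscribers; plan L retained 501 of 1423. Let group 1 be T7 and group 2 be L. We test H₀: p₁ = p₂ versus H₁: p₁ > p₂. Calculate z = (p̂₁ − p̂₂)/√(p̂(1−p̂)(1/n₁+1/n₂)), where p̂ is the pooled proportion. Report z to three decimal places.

p̂₁ = 356/972 = 0.36626, p̂₂ = 501/1423 = 0.35207.
Pooled p̂ = (356+501)/(972+1423) = 857/2395 = 0.35783.
SE = √(p̂(1−p̂)(1/n₁+1/n₂)) = √(0.35783·0.64217·0.00173155) = √(0.000397888) = 0.01995.
z = (0.36626 − 0.35207)/0.01995 = 0.01419/0.01995 = 0.711.
p-value = P(Z > 0.711) ≈ 0.2385.

z = 0.711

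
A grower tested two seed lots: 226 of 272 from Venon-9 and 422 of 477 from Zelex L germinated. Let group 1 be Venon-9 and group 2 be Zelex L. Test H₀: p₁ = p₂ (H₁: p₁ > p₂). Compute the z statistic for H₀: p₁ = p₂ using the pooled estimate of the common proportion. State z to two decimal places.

z = -2.07

p̂₁ = 226/272 ≈ 0.8309, p̂₂ = 422/477 ≈ 0.8847.
Pooled p̂ = (226+422)/(272+477) = 648/749 = 0.8652.
SE = √(0.116663 × 0.00577291) = 0.0260.
z = (0.8309 − 0.8847)/0.0260 = -0.0538/0.0260 = -2.07.
p-value = P(Z > -2.074) ≈ 0.9809.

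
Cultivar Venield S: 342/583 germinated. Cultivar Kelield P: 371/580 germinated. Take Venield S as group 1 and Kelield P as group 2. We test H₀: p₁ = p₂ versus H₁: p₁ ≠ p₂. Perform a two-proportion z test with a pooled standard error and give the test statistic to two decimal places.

z = -1.86

p̂₁ = 342/583 ≈ 0.5866, p̂₂ = 371/580 ≈ 0.6397.
Pooled p̂ = (342+371)/(583+580) = 713/1163 = 0.6131.
SE = √(0.237215 × 0.0034394) = 0.0286.
z = (0.5866 − 0.6397)/0.0286 = -0.0531/0.0286 = -1.86.
p-value = 2·P(Z > 1.857) ≈ 0.0634.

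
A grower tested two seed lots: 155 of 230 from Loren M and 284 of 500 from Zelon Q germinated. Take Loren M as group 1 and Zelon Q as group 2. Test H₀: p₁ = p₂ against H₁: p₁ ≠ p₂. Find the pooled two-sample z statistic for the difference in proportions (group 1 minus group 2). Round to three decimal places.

z = 2.715

p̂₁ = 155/230 ≈ 0.67391, p̂₂ = 284/500 ≈ 0.56800.
Pooled p̂ = (155+284)/(230+500) = 439/730 = 0.60137.
SE = √(p̂(1−p̂)(1/n₁+1/n₂)) = √(0.60137·0.39863·0.00634783) = √(0.00152173) = 0.03901.
z = (0.67391 − 0.56800)/0.03901 = 0.10591/0.03901 = 2.715.
Two-sided p-value ≈ 2·Φ(−2.715) = 0.0066.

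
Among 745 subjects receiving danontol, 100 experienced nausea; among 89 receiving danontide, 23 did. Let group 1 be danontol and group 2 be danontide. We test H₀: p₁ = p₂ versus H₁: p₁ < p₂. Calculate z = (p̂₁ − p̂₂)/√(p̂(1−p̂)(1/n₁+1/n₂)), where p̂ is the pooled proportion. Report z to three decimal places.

z = -3.123

p̂₁ = 100/745 = 0.13423, p̂₂ = 23/89 = 0.25843.
Pooled p̂ = (100+23)/(745+89) = 123/834 = 0.14748.
SE = √(0.125731 × 0.0125782) = 0.03977.
z = (0.13423 − 0.25843)/0.03977 = -0.12420/0.03977 = -3.123.
p-value = P(Z < -3.123) ≈ 0.0009.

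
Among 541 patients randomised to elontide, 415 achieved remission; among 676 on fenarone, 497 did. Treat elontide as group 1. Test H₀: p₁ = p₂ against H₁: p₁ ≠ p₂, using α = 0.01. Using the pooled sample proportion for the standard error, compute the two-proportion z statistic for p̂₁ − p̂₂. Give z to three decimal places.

z = 1.276

p̂₁ = 415/541 = 0.76710, p̂₂ = 497/676 = 0.73521.
Pooled p̂ = (415+497)/(541+676) = 912/1217 = 0.74938.
SE = √(0.187808 × 0.00332772) = 0.02500.
z = (0.76710 − 0.73521)/0.02500 = 0.03189/0.02500 = 1.276.
Two-sided p-value ≈ 2·Φ(−1.276) = 0.2021, so at α = 0.01 we fail to reject H₀.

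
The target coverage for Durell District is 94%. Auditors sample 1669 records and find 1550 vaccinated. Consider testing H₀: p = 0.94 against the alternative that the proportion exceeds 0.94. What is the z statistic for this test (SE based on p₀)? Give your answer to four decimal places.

p̂ = 1550/1669 = 0.928700.
SE = √(p₀(1−p₀)/n) = √(0.0564/1669) = 0.005813.
z = (0.928700 − 0.94)/0.005813 = -0.011300/0.005813 = -1.9439.

z = -1.9439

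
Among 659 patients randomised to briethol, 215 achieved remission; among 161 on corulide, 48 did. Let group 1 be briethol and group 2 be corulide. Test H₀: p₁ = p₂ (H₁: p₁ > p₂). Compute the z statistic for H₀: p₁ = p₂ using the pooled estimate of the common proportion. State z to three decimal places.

p̂₁ = 215/659 = 0.32625, p̂₂ = 48/161 = 0.29814.
Pooled p̂ = (215+48)/(659+161) = 263/820 = 0.32073.
SE = √(0.217863 × 0.00772863) = 0.04103.
z = (0.32625 − 0.29814)/0.04103 = 0.02811/0.04103 = 0.685.
p-value = P(Z > 0.685) ≈ 0.2466.

z = 0.685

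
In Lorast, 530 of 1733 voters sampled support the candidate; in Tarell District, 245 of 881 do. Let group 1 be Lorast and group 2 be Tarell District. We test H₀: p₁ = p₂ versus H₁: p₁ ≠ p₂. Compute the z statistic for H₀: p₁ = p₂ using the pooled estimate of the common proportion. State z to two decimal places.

p̂₁ = 530/1733 = 0.3058, p̂₂ = 245/881 = 0.2781.
Pooled p̂ = (530+245)/(1733+881) = 775/2614 = 0.2965.
SE = √(0.20858 × 0.00171211) = 0.0189.
z = (0.3058 − 0.2781)/0.0189 = 0.0277/0.0189 = 1.47.
Two-sided p-value ≈ 2·Φ(−1.468) = 0.1422.

z = 1.47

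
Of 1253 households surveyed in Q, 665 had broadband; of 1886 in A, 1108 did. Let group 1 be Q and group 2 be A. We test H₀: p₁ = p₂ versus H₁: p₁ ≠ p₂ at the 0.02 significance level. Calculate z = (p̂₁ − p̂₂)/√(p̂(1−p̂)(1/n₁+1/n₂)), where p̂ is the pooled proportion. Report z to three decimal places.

p̂₁ = 665/1253 ≈ 0.53073, p̂₂ = 1108/1886 ≈ 0.58749.
Pooled p̂ = (665+1108)/(1253+1886) = 1773/3139 = 0.56483.
SE = √(0.245797 × 0.00132831) = 0.01807.
z = (0.53073 − 0.58749)/0.01807 = -0.05676/0.01807 = -3.141.
p-value = 2·P(Z > 3.141) ≈ 0.0017. With α = 0.02, reject H₀.

z = -3.141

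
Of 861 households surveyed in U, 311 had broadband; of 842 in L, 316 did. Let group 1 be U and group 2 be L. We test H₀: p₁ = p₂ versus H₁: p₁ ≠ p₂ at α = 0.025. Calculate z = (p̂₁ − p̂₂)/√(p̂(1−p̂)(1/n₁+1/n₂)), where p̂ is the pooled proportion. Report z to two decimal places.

z = -0.60

p̂₁ = 311/861 ≈ 0.3612, p̂₂ = 316/842 ≈ 0.3753.
Pooled p̂ = (311+316)/(861+842) = 627/1703 = 0.3682.
SE = √(p̂(1−p̂)(1/n₁+1/n₂)) = √(0.3682·0.6318·0.00234909) = √(0.000546449) = 0.0234.
z = (0.3612 − 0.3753)/0.0234 = -0.0141/0.0234 = -0.60.
Two-sided p-value ≈ 2·Φ(−0.603) = 0.5467, so at α = 0.025 we fail to reject H₀.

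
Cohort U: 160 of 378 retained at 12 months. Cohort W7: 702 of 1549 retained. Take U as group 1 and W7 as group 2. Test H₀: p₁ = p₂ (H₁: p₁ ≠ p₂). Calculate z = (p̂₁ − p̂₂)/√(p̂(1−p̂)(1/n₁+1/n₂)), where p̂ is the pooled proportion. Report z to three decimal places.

p̂₁ = 160/378 = 0.42328, p̂₂ = 702/1549 = 0.45320.
Pooled p̂ = (160+702)/(378+1549) = 862/1927 = 0.44733.
SE = √(0.247226 × 0.00329108) = 0.02852.
z = (0.42328 − 0.45320)/0.02852 = -0.02992/0.02852 = -1.049.

z = -1.049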